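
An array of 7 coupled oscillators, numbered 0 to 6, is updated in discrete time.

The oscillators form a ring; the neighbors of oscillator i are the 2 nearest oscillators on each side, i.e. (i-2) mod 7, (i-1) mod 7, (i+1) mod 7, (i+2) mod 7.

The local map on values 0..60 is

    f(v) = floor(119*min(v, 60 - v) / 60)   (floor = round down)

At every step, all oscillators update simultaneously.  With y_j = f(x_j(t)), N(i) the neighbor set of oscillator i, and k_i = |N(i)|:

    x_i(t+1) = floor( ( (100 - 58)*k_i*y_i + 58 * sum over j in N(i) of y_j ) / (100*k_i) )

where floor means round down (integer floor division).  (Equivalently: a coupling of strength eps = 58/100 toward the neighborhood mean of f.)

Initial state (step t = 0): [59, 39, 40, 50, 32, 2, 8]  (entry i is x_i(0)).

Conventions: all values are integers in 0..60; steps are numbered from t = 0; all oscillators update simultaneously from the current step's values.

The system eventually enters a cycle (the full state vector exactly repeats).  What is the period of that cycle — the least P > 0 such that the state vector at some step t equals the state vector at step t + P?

Answer: 14
Key observation: The state at step 29, [57, 57, 57, 57, 57, 57, 57], reappears at step 43 — and no state repeats earlier — so the cycle the system enters has period 14.

Derivation:
t=0: [59, 39, 40, 50, 32, 2, 8]
t=1: [14, 27, 33, 27, 34, 14, 20]
t=2: [36, 47, 48, 48, 46, 35, 39]
t=3: [39, 29, 27, 27, 31, 40, 38]
t=4: [45, 51, 52, 52, 51, 44, 46]
t=5: [25, 19, 17, 17, 19, 25, 24]
t=6: [44, 39, 36, 36, 39, 44, 44]
t=7: [34, 39, 42, 42, 39, 34, 33]
t=8: [47, 42, 39, 39, 42, 47, 48]
t=9: [28, 33, 36, 36, 33, 28, 27]
t=10: [53, 51, 49, 49, 51, 53, 53]
t=11: [14, 17, 18, 18, 17, 14, 14]
t=12: [29, 31, 33, 33, 31, 29, 28]
t=13: [56, 55, 54, 54, 55, 56, 56]
t=14: [7, 9, 9, 9, 9, 7, 7]
t=15: [14, 15, 16, 16, 15, 14, 14]
t=16: [27, 29, 29, 29, 29, 27, 27]
t=17: [54, 55, 56, 56, 55, 54, 54]
t=18: [10, 9, 8, 8, 9, 10, 10]
t=19: [18, 17, 16, 16, 17, 18, 18]
t=20: [34, 33, 32, 32, 33, 34, 34]
t=21: [51, 53, 53, 53, 53, 51, 51]
t=22: [15, 14, 13, 13, 14, 15, 15]
t=23: [28, 27, 26, 26, 27, 28, 28]
t=24: [54, 53, 52, 52, 53, 54, 54]
t=25: [11, 13, 13, 13, 13, 11, 11]
t=26: [22, 23, 24, 24, 23, 22, 22]
t=27: [43, 45, 45, 45, 45, 43, 43]
t=28: [31, 30, 29, 29, 30, 31, 31]
t=29: [57, 57, 57, 57, 57, 57, 57]
t=30: [5, 5, 5, 5, 5, 5, 5]
t=31: [9, 9, 9, 9, 9, 9, 9]
t=32: [17, 17, 17, 17, 17, 17, 17]
t=33: [33, 33, 33, 33, 33, 33, 33]
t=34: [53, 53, 53, 53, 53, 53, 53]
t=35: [13, 13, 13, 13, 13, 13, 13]
t=36: [25, 25, 25, 25, 25, 25, 25]
t=37: [49, 49, 49, 49, 49, 49, 49]
t=38: [21, 21, 21, 21, 21, 21, 21]
t=39: [41, 41, 41, 41, 41, 41, 41]
t=40: [37, 37, 37, 37, 37, 37, 37]
t=41: [45, 45, 45, 45, 45, 45, 45]
t=42: [29, 29, 29, 29, 29, 29, 29]
t=43: [57, 57, 57, 57, 57, 57, 57]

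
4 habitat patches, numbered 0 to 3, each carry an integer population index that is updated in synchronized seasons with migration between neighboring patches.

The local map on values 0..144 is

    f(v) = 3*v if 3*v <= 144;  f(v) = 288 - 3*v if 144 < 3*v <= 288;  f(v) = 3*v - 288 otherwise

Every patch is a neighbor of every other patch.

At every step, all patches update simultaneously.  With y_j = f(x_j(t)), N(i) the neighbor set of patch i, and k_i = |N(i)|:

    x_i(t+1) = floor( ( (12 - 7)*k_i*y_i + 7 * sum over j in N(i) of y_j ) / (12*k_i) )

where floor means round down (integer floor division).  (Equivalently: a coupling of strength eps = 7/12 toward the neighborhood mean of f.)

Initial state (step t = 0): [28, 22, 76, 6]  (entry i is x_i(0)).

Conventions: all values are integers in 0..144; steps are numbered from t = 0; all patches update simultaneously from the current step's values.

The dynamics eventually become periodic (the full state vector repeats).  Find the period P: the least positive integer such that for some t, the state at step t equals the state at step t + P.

Simulating step by step:
t=0: [28, 22, 76, 6]
t=1: [63, 59, 57, 48]
t=2: [113, 116, 117, 123]
t=3: [60, 62, 63, 67]
t=4: [101, 99, 99, 96]
t=5: [9, 8, 8, 6]
t=6: [24, 23, 23, 22]
t=7: [69, 69, 69, 68]
t=8: [81, 81, 81, 82]
t=9: [44, 44, 44, 43]
t=10: [131, 131, 131, 130]
t=11: [104, 104, 104, 103]
t=12: [23, 23, 23, 22]
t=13: [68, 68, 68, 67]
t=14: [84, 84, 84, 85]
t=15: [35, 35, 35, 34]
t=16: [104, 104, 104, 103]

Answer: 5
Key observation: The state at step 11, [104, 104, 104, 103], reappears at step 16 — and no state repeats earlier — so the cycle the system enters has period 5.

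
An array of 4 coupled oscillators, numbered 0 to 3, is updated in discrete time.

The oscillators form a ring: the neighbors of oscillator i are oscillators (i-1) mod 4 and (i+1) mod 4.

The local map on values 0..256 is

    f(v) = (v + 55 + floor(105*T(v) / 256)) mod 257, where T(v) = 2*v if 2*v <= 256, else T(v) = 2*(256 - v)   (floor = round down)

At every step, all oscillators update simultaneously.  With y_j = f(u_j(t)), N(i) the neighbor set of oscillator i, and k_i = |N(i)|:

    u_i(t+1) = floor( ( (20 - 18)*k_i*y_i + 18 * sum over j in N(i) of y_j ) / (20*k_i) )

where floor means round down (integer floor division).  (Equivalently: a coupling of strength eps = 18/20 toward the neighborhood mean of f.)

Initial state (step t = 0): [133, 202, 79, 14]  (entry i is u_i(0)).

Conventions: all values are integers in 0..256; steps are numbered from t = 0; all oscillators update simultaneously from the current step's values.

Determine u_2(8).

Answer: u_2(8) = 38

Derivation:
t=0: [133, 202, 79, 14]
t=1: [58, 107, 75, 111]
t=2: [128, 182, 131, 157]
t=3: [37, 31, 37, 31]
t=4: [112, 120, 112, 120]
t=5: [14, 2, 14, 2]
t=6: [60, 77, 60, 77]
t=7: [191, 167, 191, 167]
t=8: [38, 41, 38, 41]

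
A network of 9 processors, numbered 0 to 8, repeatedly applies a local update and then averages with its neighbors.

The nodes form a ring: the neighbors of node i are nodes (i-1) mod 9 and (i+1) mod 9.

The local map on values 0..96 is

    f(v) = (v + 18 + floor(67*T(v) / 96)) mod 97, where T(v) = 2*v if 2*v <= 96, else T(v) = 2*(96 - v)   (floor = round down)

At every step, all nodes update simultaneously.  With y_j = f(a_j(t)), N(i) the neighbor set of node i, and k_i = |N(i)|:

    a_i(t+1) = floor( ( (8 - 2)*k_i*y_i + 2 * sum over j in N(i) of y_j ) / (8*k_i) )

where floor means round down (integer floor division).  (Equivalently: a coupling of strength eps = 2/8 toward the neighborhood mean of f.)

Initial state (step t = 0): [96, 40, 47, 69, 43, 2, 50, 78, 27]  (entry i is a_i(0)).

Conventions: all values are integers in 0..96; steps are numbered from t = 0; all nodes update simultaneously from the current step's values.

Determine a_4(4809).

Simulating step by step:
t=0: [96, 40, 47, 69, 43, 2, 50, 78, 27]
t=1: [25, 18, 30, 27, 24, 23, 32, 32, 66]
t=2: [68, 66, 84, 82, 75, 75, 91, 85, 42]
t=3: [27, 27, 22, 22, 24, 24, 19, 20, 21]
t=4: [80, 80, 71, 70, 74, 73, 64, 65, 69]
t=5: [23, 23, 25, 26, 25, 26, 28, 28, 26]
t=6: [73, 73, 76, 79, 77, 80, 84, 84, 79]
t=7: [25, 25, 24, 23, 23, 22, 21, 21, 23]
t=8: [76, 76, 75, 73, 72, 70, 68, 68, 72]
t=9: [24, 24, 25, 25, 26, 27, 27, 27, 26]
t=10: [75, 75, 76, 77, 79, 81, 82, 81, 79]
t=11: [24, 24, 24, 23, 23, 22, 22, 22, 23]
t=12: [74, 75, 74, 73, 72, 70, 70, 70, 72]
t=13: [25, 25, 25, 25, 26, 26, 27, 26, 26]
t=14: [77, 77, 77, 77, 79, 80, 81, 80, 79]
t=15: [23, 24, 24, 23, 23, 22, 22, 22, 23]
t=16: [73, 74, 74, 73, 72, 70, 70, 70, 72]
t=17: [25, 25, 25, 25, 26, 26, 27, 26, 26]

Answer: a_4(4809) = 26
Key observation: The state at step 13, [25, 25, 25, 25, 26, 26, 27, 26, 26], reappears at step 17: the system is in a cycle of period 4 from step 13 on.  Therefore the state at step 4809 equals the state at step 13 + ((4809 - 13) mod 4) = 13, which is [25, 25, 25, 25, 26, 26, 27, 26, 26].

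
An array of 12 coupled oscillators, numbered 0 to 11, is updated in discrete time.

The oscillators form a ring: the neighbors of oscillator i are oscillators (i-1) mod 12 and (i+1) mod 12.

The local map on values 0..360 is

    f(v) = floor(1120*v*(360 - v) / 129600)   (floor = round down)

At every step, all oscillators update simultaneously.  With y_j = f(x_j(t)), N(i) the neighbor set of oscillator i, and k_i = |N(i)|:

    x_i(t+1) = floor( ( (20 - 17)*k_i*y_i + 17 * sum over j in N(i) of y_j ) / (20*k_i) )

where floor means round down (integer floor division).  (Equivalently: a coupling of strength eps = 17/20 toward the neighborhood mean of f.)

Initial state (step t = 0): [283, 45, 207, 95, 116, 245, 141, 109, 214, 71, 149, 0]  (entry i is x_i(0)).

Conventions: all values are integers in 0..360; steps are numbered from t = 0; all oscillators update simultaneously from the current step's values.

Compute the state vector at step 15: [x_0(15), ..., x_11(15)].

Answer: [236, 234, 234, 235, 237, 239, 241, 242, 243, 242, 240, 238]

Derivation:
t=0: [283, 45, 207, 95, 116, 245, 141, 109, 214, 71, 149, 0]
t=1: [80, 214, 185, 252, 232, 253, 243, 263, 216, 256, 115, 195]
t=2: [261, 241, 256, 262, 237, 247, 229, 251, 231, 251, 252, 227]
t=3: [248, 229, 233, 237, 234, 252, 241, 254, 239, 244, 246, 233]
t=4: [254, 249, 255, 253, 244, 248, 235, 245, 239, 245, 248, 243]
t=5: [240, 232, 234, 236, 237, 247, 243, 249, 243, 244, 243, 237]
t=6: [252, 251, 254, 252, 247, 246, 240, 243, 241, 244, 247, 247]
t=7: [237, 233, 234, 236, 238, 244, 244, 247, 244, 244, 242, 238]
t=8: [252, 252, 253, 252, 248, 246, 242, 243, 242, 244, 246, 248]
t=9: [237, 234, 234, 236, 238, 242, 243, 245, 244, 244, 242, 238]
t=10: [251, 252, 253, 252, 249, 247, 244, 244, 243, 244, 246, 248]
t=11: [237, 234, 234, 235, 238, 241, 242, 244, 244, 243, 242, 239]
t=12: [251, 252, 253, 252, 250, 247, 245, 244, 244, 245, 246, 248]
t=13: [237, 234, 234, 235, 237, 240, 242, 243, 243, 243, 241, 239]
t=14: [251, 252, 253, 252, 250, 248, 246, 245, 245, 245, 247, 249]
t=15: [236, 234, 234, 235, 237, 239, 241, 242, 243, 242, 240, 238]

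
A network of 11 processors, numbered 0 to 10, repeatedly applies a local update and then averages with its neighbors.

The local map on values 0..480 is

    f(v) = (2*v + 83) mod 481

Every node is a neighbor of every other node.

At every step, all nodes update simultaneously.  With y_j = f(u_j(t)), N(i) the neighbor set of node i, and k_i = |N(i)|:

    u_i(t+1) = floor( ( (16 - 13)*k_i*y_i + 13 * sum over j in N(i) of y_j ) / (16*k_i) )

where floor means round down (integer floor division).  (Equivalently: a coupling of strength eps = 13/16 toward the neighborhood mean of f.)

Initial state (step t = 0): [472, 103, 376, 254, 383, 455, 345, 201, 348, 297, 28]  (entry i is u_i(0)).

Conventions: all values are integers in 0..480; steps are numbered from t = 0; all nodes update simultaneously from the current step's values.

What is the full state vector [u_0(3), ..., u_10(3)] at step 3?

Answer: [113, 103, 103, 113, 103, 113, 103, 112, 103, 113, 113]

Derivation:
t=0: [472, 103, 376, 254, 383, 455, 345, 201, 348, 297, 28]
t=1: [181, 205, 211, 186, 213, 177, 205, 174, 206, 195, 189]
t=2: [274, 228, 229, 275, 229, 273, 228, 272, 228, 277, 275]
t=3: [113, 103, 103, 113, 103, 113, 103, 112, 103, 113, 113]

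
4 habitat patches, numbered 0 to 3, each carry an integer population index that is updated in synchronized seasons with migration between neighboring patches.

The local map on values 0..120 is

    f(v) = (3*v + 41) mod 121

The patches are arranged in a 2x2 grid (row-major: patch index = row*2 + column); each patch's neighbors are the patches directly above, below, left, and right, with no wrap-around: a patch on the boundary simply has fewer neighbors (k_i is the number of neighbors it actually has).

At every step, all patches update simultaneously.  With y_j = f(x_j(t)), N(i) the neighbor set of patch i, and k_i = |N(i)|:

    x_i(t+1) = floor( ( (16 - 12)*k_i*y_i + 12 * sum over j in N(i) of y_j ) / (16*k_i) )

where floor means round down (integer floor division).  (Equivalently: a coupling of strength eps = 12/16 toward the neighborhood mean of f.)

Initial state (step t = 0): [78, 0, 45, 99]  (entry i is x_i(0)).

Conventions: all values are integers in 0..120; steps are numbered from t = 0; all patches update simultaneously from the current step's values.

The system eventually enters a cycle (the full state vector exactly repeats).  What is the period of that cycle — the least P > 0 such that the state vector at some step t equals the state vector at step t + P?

Answer: 5
Key observation: The state at step 40, [75, 75, 75, 75], reappears at step 45 — and no state repeats earlier — so the cycle the system enters has period 5.

Derivation:
t=0: [78, 0, 45, 99]
t=1: [44, 58, 62, 60]
t=2: [88, 80, 83, 100]
t=3: [48, 70, 72, 57]
t=4: [25, 60, 61, 31]
t=5: [105, 73, 74, 79]
t=6: [43, 60, 61, 23]
t=7: [88, 84, 85, 103]
t=8: [55, 76, 77, 66]
t=9: [42, 82, 83, 50]
t=10: [46, 54, 55, 52]
t=11: [77, 70, 71, 81]
t=12: [15, 29, 30, 18]
t=13: [27, 69, 70, 30]
t=14: [5, 5, 6, 8]
t=15: [57, 59, 60, 59]
t=16: [96, 94, 95, 98]
t=17: [83, 87, 88, 85]
t=18: [58, 53, 54, 59]
t=19: [83, 91, 92, 84]
t=20: [67, 55, 55, 67]
t=21: [63, 21, 21, 63]
t=22: [105, 107, 107, 105]
t=23: [118, 115, 115, 118]
t=24: [25, 29, 29, 25]
t=25: [34, 88, 88, 34]
t=26: [52, 32, 32, 52]
t=27: [31, 61, 61, 31]
t=28: [80, 35, 35, 80]
t=29: [28, 35, 35, 28]
t=30: [19, 9, 9, 19]
t=31: [75, 90, 90, 75]
t=32: [57, 35, 35, 57]
t=33: [41, 74, 74, 41]
t=34: [26, 37, 37, 26]
t=35: [53, 97, 97, 53]
t=36: [87, 81, 81, 87]
t=37: [46, 55, 55, 46]
t=38: [78, 64, 64, 78]
t=39: [92, 52, 52, 92]
t=40: [75, 75, 75, 75]
t=41: [24, 24, 24, 24]
t=42: [113, 113, 113, 113]
t=43: [17, 17, 17, 17]
t=44: [92, 92, 92, 92]
t=45: [75, 75, 75, 75]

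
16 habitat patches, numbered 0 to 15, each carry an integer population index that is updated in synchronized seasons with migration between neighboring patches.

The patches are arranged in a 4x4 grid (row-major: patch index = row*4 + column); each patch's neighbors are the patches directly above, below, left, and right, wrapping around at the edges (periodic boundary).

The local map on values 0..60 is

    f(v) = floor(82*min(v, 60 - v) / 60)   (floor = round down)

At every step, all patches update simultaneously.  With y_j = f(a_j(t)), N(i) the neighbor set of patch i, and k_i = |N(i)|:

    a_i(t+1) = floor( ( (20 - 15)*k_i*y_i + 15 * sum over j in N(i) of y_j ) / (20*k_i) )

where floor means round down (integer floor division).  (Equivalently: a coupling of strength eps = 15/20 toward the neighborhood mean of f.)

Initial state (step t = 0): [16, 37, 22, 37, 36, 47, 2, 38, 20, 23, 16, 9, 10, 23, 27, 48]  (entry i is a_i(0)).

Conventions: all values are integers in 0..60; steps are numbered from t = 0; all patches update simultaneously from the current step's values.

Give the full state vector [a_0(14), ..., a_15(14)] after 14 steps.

Simulating step by step:
t=0: [16, 37, 22, 37, 36, 47, 2, 38, 20, 23, 16, 9, 10, 23, 27, 48]
t=1: [25, 26, 26, 25, 25, 22, 18, 21, 23, 25, 20, 20, 21, 28, 27, 21]
t=2: [33, 34, 32, 31, 31, 31, 28, 29, 30, 32, 29, 28, 31, 34, 33, 30]
t=3: [37, 36, 37, 38, 38, 37, 38, 38, 39, 38, 37, 39, 38, 36, 37, 38]
t=4: [30, 31, 30, 30, 30, 30, 30, 29, 29, 30, 30, 29, 30, 31, 31, 29]
t=5: [40, 40, 40, 40, 40, 40, 40, 40, 40, 40, 40, 39, 39, 39, 39, 39]
t=6: [27, 27, 27, 27, 27, 27, 27, 27, 27, 27, 27, 27, 27, 27, 27, 27]
t=7: [36, 36, 36, 36, 36, 36, 36, 36, 36, 36, 36, 36, 36, 36, 36, 36]
t=8: [32, 32, 32, 32, 32, 32, 32, 32, 32, 32, 32, 32, 32, 32, 32, 32]
t=9: [38, 38, 38, 38, 38, 38, 38, 38, 38, 38, 38, 38, 38, 38, 38, 38]
t=10: [30, 30, 30, 30, 30, 30, 30, 30, 30, 30, 30, 30, 30, 30, 30, 30]
t=11: [41, 41, 41, 41, 41, 41, 41, 41, 41, 41, 41, 41, 41, 41, 41, 41]
t=12: [25, 25, 25, 25, 25, 25, 25, 25, 25, 25, 25, 25, 25, 25, 25, 25]
t=13: [34, 34, 34, 34, 34, 34, 34, 34, 34, 34, 34, 34, 34, 34, 34, 34]
t=14: [35, 35, 35, 35, 35, 35, 35, 35, 35, 35, 35, 35, 35, 35, 35, 35]

Answer: [35, 35, 35, 35, 35, 35, 35, 35, 35, 35, 35, 35, 35, 35, 35, 35]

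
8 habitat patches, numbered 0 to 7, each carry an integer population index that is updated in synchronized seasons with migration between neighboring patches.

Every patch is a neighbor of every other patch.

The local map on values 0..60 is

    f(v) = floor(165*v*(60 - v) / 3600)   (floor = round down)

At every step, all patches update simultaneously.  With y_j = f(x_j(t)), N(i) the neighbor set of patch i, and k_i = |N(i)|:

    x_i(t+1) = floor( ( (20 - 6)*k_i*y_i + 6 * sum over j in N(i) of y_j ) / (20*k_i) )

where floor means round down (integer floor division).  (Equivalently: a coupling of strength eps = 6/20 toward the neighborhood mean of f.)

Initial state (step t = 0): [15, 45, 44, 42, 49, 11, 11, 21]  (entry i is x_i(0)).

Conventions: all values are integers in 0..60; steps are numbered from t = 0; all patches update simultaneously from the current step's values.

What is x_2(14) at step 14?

Answer: x_2(14) = 39

Derivation:
t=0: [15, 45, 44, 42, 49, 11, 11, 21]
t=1: [29, 29, 31, 32, 25, 25, 25, 34]
t=2: [40, 40, 40, 40, 40, 40, 40, 40]
t=3: [36, 36, 36, 36, 36, 36, 36, 36]
t=4: [39, 39, 39, 39, 39, 39, 39, 39]
t=5: [37, 37, 37, 37, 37, 37, 37, 37]
t=6: [39, 39, 39, 39, 39, 39, 39, 39]
t=7: [37, 37, 37, 37, 37, 37, 37, 37]
t=8: [39, 39, 39, 39, 39, 39, 39, 39]
t=9: [37, 37, 37, 37, 37, 37, 37, 37]
t=10: [39, 39, 39, 39, 39, 39, 39, 39]
t=11: [37, 37, 37, 37, 37, 37, 37, 37]
t=12: [39, 39, 39, 39, 39, 39, 39, 39]
t=13: [37, 37, 37, 37, 37, 37, 37, 37]
t=14: [39, 39, 39, 39, 39, 39, 39, 39]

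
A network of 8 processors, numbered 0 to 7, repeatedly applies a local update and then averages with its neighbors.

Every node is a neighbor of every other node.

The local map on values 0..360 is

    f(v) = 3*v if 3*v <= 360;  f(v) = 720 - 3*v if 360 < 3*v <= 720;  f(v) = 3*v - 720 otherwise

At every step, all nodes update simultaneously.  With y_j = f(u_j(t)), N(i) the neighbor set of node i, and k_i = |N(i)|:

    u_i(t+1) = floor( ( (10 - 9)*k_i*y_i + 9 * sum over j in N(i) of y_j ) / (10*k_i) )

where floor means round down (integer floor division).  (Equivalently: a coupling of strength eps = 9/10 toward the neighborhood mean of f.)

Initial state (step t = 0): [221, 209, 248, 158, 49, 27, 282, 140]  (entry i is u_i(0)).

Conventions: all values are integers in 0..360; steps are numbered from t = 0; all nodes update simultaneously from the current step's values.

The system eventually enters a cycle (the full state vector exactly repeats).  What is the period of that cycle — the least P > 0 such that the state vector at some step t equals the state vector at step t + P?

Simulating step by step:
t=0: [221, 209, 248, 158, 49, 27, 282, 140]
t=1: [136, 135, 137, 131, 133, 135, 134, 129]
t=2: [318, 318, 319, 318, 318, 318, 318, 318]
t=3: [234, 234, 234, 234, 234, 234, 234, 234]
t=4: [18, 18, 18, 18, 18, 18, 18, 18]
t=5: [54, 54, 54, 54, 54, 54, 54, 54]
t=6: [162, 162, 162, 162, 162, 162, 162, 162]
t=7: [234, 234, 234, 234, 234, 234, 234, 234]

Answer: 4
Key observation: The state at step 3, [234, 234, 234, 234, 234, 234, 234, 234], reappears at step 7 — and no state repeats earlier — so the cycle the system enters has period 4.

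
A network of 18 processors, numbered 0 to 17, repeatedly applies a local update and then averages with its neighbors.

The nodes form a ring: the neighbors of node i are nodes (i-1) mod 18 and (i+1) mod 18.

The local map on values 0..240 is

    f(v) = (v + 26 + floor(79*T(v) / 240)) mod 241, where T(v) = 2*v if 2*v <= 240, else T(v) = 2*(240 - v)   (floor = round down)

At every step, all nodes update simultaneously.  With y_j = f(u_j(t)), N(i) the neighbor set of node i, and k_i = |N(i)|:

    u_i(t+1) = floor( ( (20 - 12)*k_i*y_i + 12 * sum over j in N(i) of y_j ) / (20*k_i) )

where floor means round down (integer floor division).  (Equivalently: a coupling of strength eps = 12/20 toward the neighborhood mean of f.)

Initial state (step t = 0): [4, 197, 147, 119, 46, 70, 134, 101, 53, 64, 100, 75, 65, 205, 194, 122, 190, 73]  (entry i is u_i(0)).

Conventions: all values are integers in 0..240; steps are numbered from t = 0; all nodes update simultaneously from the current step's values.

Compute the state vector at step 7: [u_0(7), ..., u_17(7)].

Answer: [115, 139, 156, 151, 108, 69, 53, 56, 54, 49, 75, 140, 207, 207, 156, 105, 91, 102]

Derivation:
t=0: [4, 197, 147, 119, 46, 70, 134, 101, 53, 64, 100, 75, 65, 205, 194, 122, 190, 73]
t=1: [59, 83, 163, 190, 150, 156, 192, 179, 142, 144, 161, 157, 102, 47, 75, 94, 114, 70]
t=2: [140, 173, 146, 145, 167, 167, 75, 73, 163, 234, 236, 225, 180, 144, 145, 181, 182, 158]
t=3: [164, 140, 163, 163, 69, 45, 104, 175, 146, 87, 21, 15, 77, 164, 164, 73, 74, 165]
t=4: [237, 236, 236, 209, 157, 141, 109, 130, 144, 155, 90, 83, 148, 213, 212, 175, 175, 212]
t=5: [20, 23, 20, 83, 168, 225, 220, 222, 232, 216, 189, 187, 147, 80, 11, 5, 5, 13]
t=6: [56, 61, 91, 82, 54, 13, 18, 19, 19, 15, 9, 74, 142, 146, 75, 37, 37, 46]
t=7: [115, 139, 156, 151, 108, 69, 53, 56, 54, 49, 75, 140, 207, 207, 156, 105, 91, 102]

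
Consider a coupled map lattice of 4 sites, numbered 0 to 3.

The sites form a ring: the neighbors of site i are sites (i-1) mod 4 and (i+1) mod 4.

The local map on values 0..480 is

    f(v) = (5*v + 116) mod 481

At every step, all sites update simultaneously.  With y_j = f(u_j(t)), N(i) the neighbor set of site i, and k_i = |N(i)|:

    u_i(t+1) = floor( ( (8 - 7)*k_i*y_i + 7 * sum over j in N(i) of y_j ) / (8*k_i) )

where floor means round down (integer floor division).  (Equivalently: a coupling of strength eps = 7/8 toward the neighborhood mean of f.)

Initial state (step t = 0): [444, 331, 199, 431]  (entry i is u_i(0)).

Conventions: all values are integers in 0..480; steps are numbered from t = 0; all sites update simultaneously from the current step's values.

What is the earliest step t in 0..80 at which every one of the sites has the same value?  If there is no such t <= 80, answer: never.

Simulating step by step:
t=0: [444, 331, 199, 431]  (not all equal)
t=1: [346, 286, 313, 288]  (not all equal)
t=2: [144, 293, 124, 294]  (not all equal)
t=3: [167, 284, 154, 284]  (not all equal)
t=4: [140, 394, 132, 394]  (not all equal)
t=5: [183, 295, 178, 295]  (not all equal)
t=6: [138, 67, 135, 67]  (not all equal)
t=7: [435, 334, 433, 334]  (not all equal)
t=8: [346, 359, 344, 359]  (not all equal)
t=9: [459, 406, 458, 406]  (not all equal)
t=10: [195, 30, 194, 30]  (not all equal)
t=11: [248, 143, 248, 143]  (not all equal)
t=12: [355, 388, 355, 388]  (not all equal)
t=13: [171, 408, 171, 408]  (not all equal)
t=14: [204, 36, 204, 36]  (not all equal)
t=15: [280, 189, 280, 189]  (not all equal)
t=16: [95, 76, 95, 76]  (not all equal)
t=17: [26, 98, 26, 98]  (not all equal)
t=18: [140, 230, 140, 230]  (not all equal)
t=19: [307, 331, 307, 331]  (not all equal)
t=20: [313, 223, 313, 223]  (not all equal)
t=21: [265, 241, 265, 241]  (not all equal)
t=22: [374, 464, 374, 464]  (not all equal)
t=23: [34, 58, 34, 58]  (not all equal)
t=24: [391, 301, 391, 301]  (not all equal)
t=25: [174, 150, 174, 150]  (not all equal)
t=26: [339, 69, 339, 69]  (not all equal)
t=27: [449, 379, 449, 379]  (not all equal)
t=28: [130, 393, 130, 393]  (not all equal)
t=29: [173, 269, 173, 269]  (not all equal)
t=30: [18, 18, 18, 18]  (all equal)

Answer: 30
Key observation: Synchronization is absorbing here: once all sites are equal they stay equal, and step 30 is the first all-equal step.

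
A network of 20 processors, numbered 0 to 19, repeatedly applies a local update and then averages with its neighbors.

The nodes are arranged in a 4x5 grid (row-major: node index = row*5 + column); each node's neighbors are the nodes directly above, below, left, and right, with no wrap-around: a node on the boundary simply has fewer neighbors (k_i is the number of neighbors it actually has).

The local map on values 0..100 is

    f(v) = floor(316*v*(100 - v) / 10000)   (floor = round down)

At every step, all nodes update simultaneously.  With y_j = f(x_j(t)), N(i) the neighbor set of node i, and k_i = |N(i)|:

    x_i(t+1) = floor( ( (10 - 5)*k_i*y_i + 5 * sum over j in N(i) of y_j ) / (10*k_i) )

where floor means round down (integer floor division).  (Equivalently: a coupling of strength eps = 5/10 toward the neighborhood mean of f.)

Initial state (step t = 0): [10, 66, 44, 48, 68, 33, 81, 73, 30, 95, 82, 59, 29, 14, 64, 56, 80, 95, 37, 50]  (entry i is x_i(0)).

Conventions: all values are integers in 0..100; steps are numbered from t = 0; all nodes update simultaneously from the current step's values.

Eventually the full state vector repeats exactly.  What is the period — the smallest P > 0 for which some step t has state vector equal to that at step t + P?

Simulating step by step:
t=0: [10, 66, 44, 48, 68, 33, 81, 73, 30, 95, 82, 59, 29, 14, 64, 56, 80, 95, 37, 50]
t=1: [48, 60, 73, 74, 57, 54, 58, 63, 57, 41, 60, 64, 56, 53, 58, 62, 53, 38, 58, 75]
t=2: [77, 73, 65, 66, 72, 77, 75, 73, 74, 76, 74, 74, 75, 77, 73, 75, 75, 75, 73, 67]
t=3: [56, 61, 67, 67, 63, 56, 59, 62, 60, 59, 59, 59, 59, 57, 61, 59, 59, 59, 61, 65]
t=4: [76, 74, 70, 70, 72, 76, 75, 74, 74, 75, 76, 76, 75, 76, 74, 76, 76, 75, 74, 73]
t=5: [57, 60, 64, 64, 62, 57, 58, 60, 60, 60, 57, 57, 58, 58, 59, 57, 57, 58, 59, 61]
t=6: [76, 75, 73, 72, 73, 76, 76, 74, 74, 75, 77, 76, 76, 75, 75, 77, 76, 76, 75, 75]
t=7: [57, 58, 61, 62, 61, 56, 57, 59, 60, 59, 55, 56, 57, 58, 59, 55, 56, 57, 58, 59]
t=8: [76, 76, 75, 74, 75, 77, 76, 76, 75, 75, 77, 77, 76, 76, 76, 77, 77, 76, 76, 76]
t=9: [56, 57, 58, 59, 59, 55, 56, 57, 58, 58, 55, 55, 56, 57, 57, 55, 55, 56, 57, 57]
t=10: [77, 76, 76, 76, 76, 77, 77, 76, 76, 76, 78, 77, 77, 76, 76, 78, 77, 77, 77, 77]
t=11: [55, 56, 57, 57, 57, 54, 55, 56, 57, 57, 54, 54, 55, 56, 56, 54, 54, 55, 55, 55]
t=12: [77, 77, 77, 77, 77, 78, 77, 77, 77, 77, 78, 78, 77, 77, 77, 78, 78, 78, 77, 77]
t=13: [54, 55, 55, 55, 55, 54, 54, 55, 55, 55, 54, 54, 54, 55, 55, 54, 54, 54, 54, 55]
t=14: [78, 78, 78, 78, 78, 78, 78, 78, 78, 78, 78, 78, 78, 78, 78, 78, 78, 78, 78, 78]
t=15: [54, 54, 54, 54, 54, 54, 54, 54, 54, 54, 54, 54, 54, 54, 54, 54, 54, 54, 54, 54]
t=16: [78, 78, 78, 78, 78, 78, 78, 78, 78, 78, 78, 78, 78, 78, 78, 78, 78, 78, 78, 78]

Answer: 2
Key observation: The state at step 14, [78, 78, 78, 78, 78, 78, 78, 78, 78, 78, 78, 78, 78, 78, 78, 78, 78, 78, 78, 78], reappears at step 16 — and no state repeats earlier — so the cycle the system enters has period 2.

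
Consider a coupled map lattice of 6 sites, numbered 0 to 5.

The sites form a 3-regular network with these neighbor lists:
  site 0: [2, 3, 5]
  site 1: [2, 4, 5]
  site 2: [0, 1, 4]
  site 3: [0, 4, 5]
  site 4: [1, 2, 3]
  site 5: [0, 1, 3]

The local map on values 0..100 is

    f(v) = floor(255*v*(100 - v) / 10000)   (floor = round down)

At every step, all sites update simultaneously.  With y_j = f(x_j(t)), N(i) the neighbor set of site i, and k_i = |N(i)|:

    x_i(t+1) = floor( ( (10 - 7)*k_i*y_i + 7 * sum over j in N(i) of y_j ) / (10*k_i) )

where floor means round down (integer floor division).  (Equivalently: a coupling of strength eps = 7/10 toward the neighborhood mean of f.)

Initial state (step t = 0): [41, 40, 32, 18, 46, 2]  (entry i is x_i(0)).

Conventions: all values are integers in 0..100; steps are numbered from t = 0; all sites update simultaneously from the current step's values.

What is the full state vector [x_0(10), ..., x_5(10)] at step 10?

Answer: [61, 61, 61, 61, 61, 61]

Derivation:
t=0: [41, 40, 32, 18, 46, 2]
t=1: [40, 46, 59, 40, 54, 38]
t=2: [60, 61, 61, 61, 62, 61]
t=3: [60, 60, 60, 60, 60, 60]
t=4: [61, 61, 61, 61, 61, 61]
t=5: [60, 60, 60, 60, 60, 60]
t=6: [61, 61, 61, 61, 61, 61]
t=7: [60, 60, 60, 60, 60, 60]
t=8: [61, 61, 61, 61, 61, 61]
t=9: [60, 60, 60, 60, 60, 60]
t=10: [61, 61, 61, 61, 61, 61]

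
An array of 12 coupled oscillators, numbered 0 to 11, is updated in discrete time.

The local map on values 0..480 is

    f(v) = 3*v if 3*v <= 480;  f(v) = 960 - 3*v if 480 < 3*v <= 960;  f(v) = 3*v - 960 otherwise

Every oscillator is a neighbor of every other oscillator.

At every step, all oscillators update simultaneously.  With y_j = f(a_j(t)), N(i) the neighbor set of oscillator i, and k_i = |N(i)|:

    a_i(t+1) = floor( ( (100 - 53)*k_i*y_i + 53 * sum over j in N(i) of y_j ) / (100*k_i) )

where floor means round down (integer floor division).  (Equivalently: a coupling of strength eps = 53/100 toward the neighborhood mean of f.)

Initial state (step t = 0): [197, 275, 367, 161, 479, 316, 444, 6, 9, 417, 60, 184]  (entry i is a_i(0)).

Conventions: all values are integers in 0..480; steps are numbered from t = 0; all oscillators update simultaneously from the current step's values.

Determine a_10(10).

Simulating step by step:
t=0: [197, 275, 367, 161, 479, 316, 444, 6, 9, 417, 60, 184]
t=1: [295, 197, 199, 341, 341, 145, 296, 147, 151, 262, 215, 312]
t=2: [168, 292, 290, 163, 163, 320, 167, 323, 328, 210, 270, 147]
t=3: [336, 179, 181, 342, 342, 143, 337, 147, 153, 283, 207, 329]
t=4: [158, 317, 314, 166, 166, 319, 160, 324, 332, 185, 281, 150]
t=5: [341, 144, 148, 335, 335, 142, 343, 146, 156, 311, 190, 330]
t=6: [165, 320, 325, 157, 157, 318, 167, 323, 336, 150, 303, 151]
t=7: [335, 139, 145, 338, 338, 142, 333, 143, 159, 329, 161, 330]
t=8: [159, 316, 323, 162, 162, 319, 156, 321, 341, 151, 341, 152]
t=9: [343, 147, 146, 342, 342, 143, 339, 143, 168, 333, 168, 334]
t=10: [173, 329, 328, 171, 171, 324, 168, 324, 336, 160, 336, 161]

Answer: a_10(10) = 336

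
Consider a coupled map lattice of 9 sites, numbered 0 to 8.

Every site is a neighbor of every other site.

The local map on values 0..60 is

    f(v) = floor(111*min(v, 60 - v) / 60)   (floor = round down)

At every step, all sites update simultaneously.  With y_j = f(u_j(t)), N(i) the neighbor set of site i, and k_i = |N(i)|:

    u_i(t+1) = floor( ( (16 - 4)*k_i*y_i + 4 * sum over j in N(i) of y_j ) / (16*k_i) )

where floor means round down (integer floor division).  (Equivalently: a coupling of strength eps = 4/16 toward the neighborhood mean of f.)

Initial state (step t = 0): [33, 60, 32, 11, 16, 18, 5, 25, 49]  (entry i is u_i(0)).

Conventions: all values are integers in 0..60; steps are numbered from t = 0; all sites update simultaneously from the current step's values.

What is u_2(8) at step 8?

Answer: u_2(8) = 31

Derivation:
t=0: [33, 60, 32, 11, 16, 18, 5, 25, 49]
t=1: [43, 8, 44, 22, 28, 31, 14, 41, 22]
t=2: [32, 20, 30, 38, 46, 48, 27, 35, 38]
t=3: [48, 38, 50, 40, 29, 27, 46, 44, 40]
t=4: [25, 38, 22, 36, 47, 44, 27, 30, 36]
t=5: [44, 40, 40, 43, 28, 32, 46, 51, 43]
t=6: [30, 36, 36, 31, 46, 46, 27, 21, 31]
t=7: [51, 43, 43, 50, 30, 30, 47, 39, 50]
t=8: [20, 31, 31, 21, 48, 48, 26, 36, 21]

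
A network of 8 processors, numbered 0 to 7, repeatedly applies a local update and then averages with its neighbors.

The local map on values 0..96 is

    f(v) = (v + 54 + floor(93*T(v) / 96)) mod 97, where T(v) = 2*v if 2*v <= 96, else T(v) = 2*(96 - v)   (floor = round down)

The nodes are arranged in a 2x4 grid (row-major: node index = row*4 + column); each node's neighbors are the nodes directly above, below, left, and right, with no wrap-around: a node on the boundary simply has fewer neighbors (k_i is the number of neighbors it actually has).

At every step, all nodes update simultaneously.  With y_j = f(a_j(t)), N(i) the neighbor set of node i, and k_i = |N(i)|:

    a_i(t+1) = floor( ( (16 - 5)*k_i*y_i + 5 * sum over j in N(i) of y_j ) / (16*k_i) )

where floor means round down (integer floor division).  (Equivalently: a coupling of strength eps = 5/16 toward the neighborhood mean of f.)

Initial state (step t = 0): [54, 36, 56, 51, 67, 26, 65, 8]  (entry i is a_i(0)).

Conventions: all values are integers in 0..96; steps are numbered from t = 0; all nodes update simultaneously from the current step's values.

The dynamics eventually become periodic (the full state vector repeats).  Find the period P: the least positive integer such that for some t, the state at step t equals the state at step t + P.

Answer: 2
Key observation: The state at step 15, [74, 74, 75, 75, 74, 74, 75, 75], reappears at step 17 — and no state repeats earlier — so the cycle the system enters has period 2.

Derivation:
t=0: [54, 36, 56, 51, 67, 26, 65, 8]
t=1: [85, 65, 86, 91, 74, 46, 77, 80]
t=2: [67, 78, 64, 59, 74, 86, 71, 66]
t=3: [77, 70, 81, 85, 72, 65, 75, 81]
t=4: [71, 75, 68, 64, 75, 79, 72, 67]
t=5: [74, 72, 78, 81, 72, 69, 75, 79]
t=6: [73, 74, 69, 67, 75, 76, 71, 68]
t=7: [73, 73, 77, 79, 72, 71, 76, 78]
t=8: [74, 73, 70, 68, 75, 75, 71, 69]
t=9: [73, 74, 76, 78, 72, 72, 75, 77]
t=10: [74, 73, 71, 69, 74, 74, 72, 70]
t=11: [73, 74, 75, 77, 73, 73, 75, 76]
t=12: [73, 73, 71, 70, 74, 73, 72, 71]
t=13: [73, 74, 75, 76, 73, 74, 75, 76]
t=14: [73, 73, 72, 71, 73, 73, 72, 71]
t=15: [74, 74, 75, 75, 74, 74, 75, 75]
t=16: [73, 72, 72, 72, 73, 72, 72, 72]
t=17: [74, 74, 75, 75, 74, 74, 75, 75]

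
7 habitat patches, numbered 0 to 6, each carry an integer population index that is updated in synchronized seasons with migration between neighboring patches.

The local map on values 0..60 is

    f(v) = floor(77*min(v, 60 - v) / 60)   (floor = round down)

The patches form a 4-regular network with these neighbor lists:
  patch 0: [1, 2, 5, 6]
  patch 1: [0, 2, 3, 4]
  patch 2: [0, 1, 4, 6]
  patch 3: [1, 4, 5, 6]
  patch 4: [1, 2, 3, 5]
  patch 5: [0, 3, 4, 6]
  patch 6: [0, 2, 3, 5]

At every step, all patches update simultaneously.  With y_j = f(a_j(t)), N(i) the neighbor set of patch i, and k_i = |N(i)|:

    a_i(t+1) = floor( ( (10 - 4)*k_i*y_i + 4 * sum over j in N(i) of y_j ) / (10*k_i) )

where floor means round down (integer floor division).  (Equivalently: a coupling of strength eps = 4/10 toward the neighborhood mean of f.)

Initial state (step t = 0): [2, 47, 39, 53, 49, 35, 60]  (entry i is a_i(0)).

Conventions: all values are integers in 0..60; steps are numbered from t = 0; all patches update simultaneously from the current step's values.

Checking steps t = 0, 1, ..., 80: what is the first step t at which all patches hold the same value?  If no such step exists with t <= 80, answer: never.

Simulating step by step:
t=0: [2, 47, 39, 53, 49, 35, 60]  (not all equal)
t=1: [8, 14, 18, 11, 16, 21, 6]  (not all equal)
t=2: [13, 16, 19, 15, 20, 20, 11]  (not all equal)
t=3: [17, 20, 21, 19, 23, 22, 16]  (not all equal)
t=4: [22, 25, 25, 24, 27, 26, 21]  (not all equal)
t=5: [29, 31, 31, 30, 33, 31, 27]  (not all equal)
t=6: [36, 36, 36, 37, 35, 36, 35]  (not all equal)
t=7: [30, 30, 30, 29, 31, 30, 31]  (not all equal)
t=8: [37, 37, 37, 37, 37, 37, 37]  (all equal)

Answer: 8
Key observation: Synchronization is absorbing here: once all patches are equal they stay equal, and step 8 is the first all-equal step.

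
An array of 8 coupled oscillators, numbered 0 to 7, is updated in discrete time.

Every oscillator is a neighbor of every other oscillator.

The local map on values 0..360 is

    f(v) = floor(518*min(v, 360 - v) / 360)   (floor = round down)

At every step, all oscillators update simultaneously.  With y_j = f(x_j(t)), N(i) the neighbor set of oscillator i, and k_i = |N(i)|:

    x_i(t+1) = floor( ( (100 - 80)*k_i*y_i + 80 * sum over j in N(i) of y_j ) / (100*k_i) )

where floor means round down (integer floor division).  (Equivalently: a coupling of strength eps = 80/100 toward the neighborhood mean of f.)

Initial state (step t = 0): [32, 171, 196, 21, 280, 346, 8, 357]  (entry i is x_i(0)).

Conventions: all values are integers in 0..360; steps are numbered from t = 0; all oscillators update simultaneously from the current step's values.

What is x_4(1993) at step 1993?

Simulating step by step:
t=0: [32, 171, 196, 21, 280, 346, 8, 357]
t=1: [84, 101, 100, 83, 90, 82, 81, 81]
t=2: [125, 127, 127, 125, 125, 124, 124, 124]
t=3: [179, 179, 179, 179, 179, 179, 179, 179]
t=4: [257, 257, 257, 257, 257, 257, 257, 257]
t=5: [148, 148, 148, 148, 148, 148, 148, 148]
t=6: [212, 212, 212, 212, 212, 212, 212, 212]
t=7: [212, 212, 212, 212, 212, 212, 212, 212]

Answer: x_4(1993) = 212
Key observation: The state at step 6, [212, 212, 212, 212, 212, 212, 212, 212], reappears at step 7: the system is in a cycle of period 1 from step 6 on.  Therefore the state at step 1993 equals the state at step 6 + ((1993 - 6) mod 1) = 6, which is [212, 212, 212, 212, 212, 212, 212, 212].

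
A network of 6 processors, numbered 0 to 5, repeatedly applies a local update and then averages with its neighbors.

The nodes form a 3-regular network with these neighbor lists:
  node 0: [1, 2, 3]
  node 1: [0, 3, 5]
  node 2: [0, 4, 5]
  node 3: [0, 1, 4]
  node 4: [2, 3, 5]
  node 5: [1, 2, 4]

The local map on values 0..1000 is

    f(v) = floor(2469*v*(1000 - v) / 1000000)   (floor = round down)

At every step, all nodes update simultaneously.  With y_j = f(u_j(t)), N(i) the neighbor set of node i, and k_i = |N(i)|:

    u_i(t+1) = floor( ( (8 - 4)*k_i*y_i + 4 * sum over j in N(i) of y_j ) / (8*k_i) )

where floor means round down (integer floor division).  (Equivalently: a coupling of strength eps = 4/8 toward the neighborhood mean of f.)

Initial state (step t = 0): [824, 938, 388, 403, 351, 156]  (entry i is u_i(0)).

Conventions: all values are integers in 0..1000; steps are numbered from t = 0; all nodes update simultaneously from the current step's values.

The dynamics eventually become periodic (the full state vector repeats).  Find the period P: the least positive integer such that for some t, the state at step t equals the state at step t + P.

Answer: 2
Key observation: The state at step 6, [594, 594, 594, 594, 594, 594], reappears at step 8 — and no state repeats earlier — so the cycle the system enters has period 2.

Derivation:
t=0: [824, 938, 388, 403, 351, 156]
t=1: [399, 284, 500, 474, 531, 377]
t=2: [585, 548, 606, 592, 608, 578]
t=3: [598, 605, 592, 597, 591, 599]
t=4: [593, 591, 595, 593, 595, 593]
t=5: [595, 595, 594, 595, 594, 594]
t=6: [594, 594, 594, 594, 594, 594]
t=7: [595, 595, 595, 595, 595, 595]
t=8: [594, 594, 594, 594, 594, 594]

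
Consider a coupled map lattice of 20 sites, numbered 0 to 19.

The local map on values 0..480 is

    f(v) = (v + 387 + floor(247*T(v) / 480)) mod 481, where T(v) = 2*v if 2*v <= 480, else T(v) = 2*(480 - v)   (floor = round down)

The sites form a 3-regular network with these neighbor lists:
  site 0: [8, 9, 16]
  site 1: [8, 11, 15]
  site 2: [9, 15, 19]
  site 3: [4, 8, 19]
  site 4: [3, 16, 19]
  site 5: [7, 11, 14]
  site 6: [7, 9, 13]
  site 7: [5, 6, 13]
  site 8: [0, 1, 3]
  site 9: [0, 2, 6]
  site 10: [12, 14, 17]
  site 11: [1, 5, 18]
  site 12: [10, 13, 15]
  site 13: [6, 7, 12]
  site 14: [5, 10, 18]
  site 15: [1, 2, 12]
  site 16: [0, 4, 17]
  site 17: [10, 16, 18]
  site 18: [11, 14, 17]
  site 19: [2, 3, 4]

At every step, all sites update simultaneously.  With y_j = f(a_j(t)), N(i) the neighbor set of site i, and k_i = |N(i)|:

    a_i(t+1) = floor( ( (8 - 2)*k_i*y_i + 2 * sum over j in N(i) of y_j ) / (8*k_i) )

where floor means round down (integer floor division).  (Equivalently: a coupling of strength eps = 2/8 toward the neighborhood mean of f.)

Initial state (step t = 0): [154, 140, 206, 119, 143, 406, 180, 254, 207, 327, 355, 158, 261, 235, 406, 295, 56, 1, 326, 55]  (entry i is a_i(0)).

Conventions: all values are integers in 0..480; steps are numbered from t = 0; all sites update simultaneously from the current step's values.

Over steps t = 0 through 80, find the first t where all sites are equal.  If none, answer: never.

Answer: 6
Key observation: Synchronization is absorbing here: once all sites are equal they stay equal, and step 6 is the first all-equal step.

Derivation:
t=0: [154, 140, 206, 119, 143, 406, 180, 254, 207, 327, 355, 158, 261, 235, 406, 295, 56, 1, 326, 55]  (not all equal)
t=1: [224, 221, 309, 155, 162, 374, 300, 380, 290, 360, 389, 250, 390, 374, 388, 368, 81, 358, 376, 68]  (not all equal)
t=2: [340, 363, 360, 220, 203, 389, 390, 388, 371, 386, 388, 388, 388, 389, 388, 386, 134, 362, 389, 102]  (not all equal)
t=3: [372, 388, 365, 332, 291, 388, 388, 388, 386, 388, 388, 388, 388, 388, 388, 388, 224, 371, 388, 172]  (not all equal)
t=4: [386, 388, 377, 378, 377, 388, 388, 388, 388, 388, 388, 388, 388, 388, 388, 388, 367, 386, 388, 288]  (not all equal)
t=5: [388, 388, 389, 388, 389, 388, 388, 388, 388, 388, 388, 388, 388, 388, 388, 388, 388, 388, 388, 390]  (not all equal)
t=6: [388, 388, 388, 388, 388, 388, 388, 388, 388, 388, 388, 388, 388, 388, 388, 388, 388, 388, 388, 388]  (all equal)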